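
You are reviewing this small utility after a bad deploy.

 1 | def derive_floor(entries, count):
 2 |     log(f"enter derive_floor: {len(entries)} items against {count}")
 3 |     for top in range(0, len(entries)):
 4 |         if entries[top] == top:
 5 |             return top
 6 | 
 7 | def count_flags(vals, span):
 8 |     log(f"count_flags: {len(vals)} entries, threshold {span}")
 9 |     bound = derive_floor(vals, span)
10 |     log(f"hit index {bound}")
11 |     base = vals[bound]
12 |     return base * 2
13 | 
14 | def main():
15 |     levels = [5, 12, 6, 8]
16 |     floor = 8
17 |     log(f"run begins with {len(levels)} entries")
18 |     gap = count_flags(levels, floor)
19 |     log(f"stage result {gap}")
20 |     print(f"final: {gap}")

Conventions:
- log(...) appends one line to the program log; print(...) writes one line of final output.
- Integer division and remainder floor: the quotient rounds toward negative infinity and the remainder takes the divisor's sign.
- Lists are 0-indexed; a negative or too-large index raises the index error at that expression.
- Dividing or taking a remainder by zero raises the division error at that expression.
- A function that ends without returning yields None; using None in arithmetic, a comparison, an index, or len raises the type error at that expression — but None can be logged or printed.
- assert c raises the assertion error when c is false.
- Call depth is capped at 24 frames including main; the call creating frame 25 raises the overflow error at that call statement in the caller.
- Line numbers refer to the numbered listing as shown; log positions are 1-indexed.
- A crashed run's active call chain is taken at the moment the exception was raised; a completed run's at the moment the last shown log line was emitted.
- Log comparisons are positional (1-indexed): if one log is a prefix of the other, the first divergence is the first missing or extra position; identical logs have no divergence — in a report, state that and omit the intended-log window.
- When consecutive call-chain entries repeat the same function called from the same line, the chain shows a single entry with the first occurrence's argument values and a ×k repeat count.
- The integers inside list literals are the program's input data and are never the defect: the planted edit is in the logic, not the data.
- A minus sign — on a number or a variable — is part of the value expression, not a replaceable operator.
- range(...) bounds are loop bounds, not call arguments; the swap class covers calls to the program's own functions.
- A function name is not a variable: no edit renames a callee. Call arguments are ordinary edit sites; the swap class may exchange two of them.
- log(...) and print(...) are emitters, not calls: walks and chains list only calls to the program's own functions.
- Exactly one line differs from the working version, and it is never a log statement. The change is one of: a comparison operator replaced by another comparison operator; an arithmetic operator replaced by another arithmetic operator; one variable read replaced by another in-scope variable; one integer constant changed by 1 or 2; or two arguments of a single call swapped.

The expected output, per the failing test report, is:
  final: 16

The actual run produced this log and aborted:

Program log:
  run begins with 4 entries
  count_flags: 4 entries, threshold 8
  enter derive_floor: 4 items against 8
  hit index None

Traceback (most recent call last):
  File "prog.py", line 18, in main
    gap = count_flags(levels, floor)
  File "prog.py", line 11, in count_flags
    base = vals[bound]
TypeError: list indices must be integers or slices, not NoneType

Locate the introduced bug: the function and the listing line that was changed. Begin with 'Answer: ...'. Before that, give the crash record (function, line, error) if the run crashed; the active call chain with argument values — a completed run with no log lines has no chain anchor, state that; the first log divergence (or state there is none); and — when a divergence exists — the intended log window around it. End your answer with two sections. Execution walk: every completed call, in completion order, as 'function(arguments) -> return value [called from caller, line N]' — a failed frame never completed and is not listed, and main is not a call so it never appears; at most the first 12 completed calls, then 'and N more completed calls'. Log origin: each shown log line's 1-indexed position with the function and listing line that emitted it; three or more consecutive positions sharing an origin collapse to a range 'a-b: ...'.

Answer: the defect is in derive_floor at line 4.
Core observation: Everything matches until log position 4, which reads 'hit index None' in place of 'hit index 3'.
Crash: count_flags, line 11, TypeError.
Call chain: main -> count_flags([5, 12, 6, 8], 8) (called at line 18).
First divergence: at position 4 the run shows 'hit index None' where the working version logs 'hit index 3'.
Intended log window:
  2: count_flags: 4 entries, threshold 8
  3: enter derive_floor: 4 items against 8
  4: hit index 3
  5: stage result 16
Execution walk:
  derive_floor([5, 12, 6, 8], 8) -> None  [called from count_flags, line 9]
Origin of each log line:
  1 — main, line 17
  2 — count_flags, line 8
  3 — derive_floor, line 2
  4 — count_flags, line 10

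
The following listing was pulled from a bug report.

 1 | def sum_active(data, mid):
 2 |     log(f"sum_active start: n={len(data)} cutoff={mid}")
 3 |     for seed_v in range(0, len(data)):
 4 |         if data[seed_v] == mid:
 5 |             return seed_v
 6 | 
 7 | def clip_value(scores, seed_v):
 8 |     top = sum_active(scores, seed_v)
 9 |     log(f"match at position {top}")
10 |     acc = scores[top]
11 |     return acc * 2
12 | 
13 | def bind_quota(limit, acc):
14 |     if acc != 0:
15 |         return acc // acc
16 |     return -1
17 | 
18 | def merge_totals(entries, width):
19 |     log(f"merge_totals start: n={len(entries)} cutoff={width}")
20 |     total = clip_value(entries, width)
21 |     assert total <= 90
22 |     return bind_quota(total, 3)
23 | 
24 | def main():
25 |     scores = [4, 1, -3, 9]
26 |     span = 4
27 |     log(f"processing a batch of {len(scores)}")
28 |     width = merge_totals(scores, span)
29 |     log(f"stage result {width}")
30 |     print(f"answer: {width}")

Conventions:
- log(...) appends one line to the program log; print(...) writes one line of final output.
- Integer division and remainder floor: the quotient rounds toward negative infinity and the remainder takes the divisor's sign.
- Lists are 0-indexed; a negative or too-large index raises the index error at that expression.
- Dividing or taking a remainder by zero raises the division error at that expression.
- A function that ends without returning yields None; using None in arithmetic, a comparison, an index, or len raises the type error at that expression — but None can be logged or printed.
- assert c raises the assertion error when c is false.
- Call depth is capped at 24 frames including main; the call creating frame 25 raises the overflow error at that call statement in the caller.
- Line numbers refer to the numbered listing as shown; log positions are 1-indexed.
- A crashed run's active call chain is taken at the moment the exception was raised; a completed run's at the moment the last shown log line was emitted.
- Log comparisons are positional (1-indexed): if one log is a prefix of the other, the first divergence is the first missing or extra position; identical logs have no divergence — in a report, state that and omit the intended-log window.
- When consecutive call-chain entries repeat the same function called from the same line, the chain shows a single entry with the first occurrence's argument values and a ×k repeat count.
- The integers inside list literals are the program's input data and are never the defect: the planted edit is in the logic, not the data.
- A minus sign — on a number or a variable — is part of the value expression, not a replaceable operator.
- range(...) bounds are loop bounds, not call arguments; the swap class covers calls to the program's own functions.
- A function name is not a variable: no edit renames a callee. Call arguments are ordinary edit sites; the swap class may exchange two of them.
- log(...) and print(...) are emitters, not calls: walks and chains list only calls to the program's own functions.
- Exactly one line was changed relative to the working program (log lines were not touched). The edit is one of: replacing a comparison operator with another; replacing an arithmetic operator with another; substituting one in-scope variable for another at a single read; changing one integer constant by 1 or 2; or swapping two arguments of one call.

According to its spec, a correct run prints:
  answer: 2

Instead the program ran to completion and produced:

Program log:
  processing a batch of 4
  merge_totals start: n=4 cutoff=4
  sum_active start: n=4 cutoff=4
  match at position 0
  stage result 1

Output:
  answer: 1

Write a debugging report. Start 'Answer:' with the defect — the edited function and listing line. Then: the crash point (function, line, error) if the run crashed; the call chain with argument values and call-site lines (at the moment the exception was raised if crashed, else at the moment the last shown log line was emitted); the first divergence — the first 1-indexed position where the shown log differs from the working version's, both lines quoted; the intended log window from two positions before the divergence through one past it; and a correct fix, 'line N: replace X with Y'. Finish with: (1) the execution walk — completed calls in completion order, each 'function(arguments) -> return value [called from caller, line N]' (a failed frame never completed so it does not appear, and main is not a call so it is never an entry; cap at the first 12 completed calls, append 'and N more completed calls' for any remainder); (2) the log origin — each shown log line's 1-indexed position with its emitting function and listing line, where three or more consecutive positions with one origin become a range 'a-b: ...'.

Answer: the defect is in bind_quota at line 15.
Core observation: The log first diverges at position 5: the faulty run prints 'stage result 1' where the working version prints 'stage result 2'.
Call chain: main.
First divergence: position 5; shown 'stage result 1' vs intended 'stage result 2'.
Intended log window:
  3: sum_active start: n=4 cutoff=4
  4: match at position 0
  5: stage result 2
Execution walk:
  sum_active([4, 1, -3, 9], 4) -> 0  [called from clip_value, line 8]
  clip_value([4, 1, -3, 9], 4) -> 8  [called from merge_totals, line 20]
  bind_quota(8, 3) -> 1  [called from merge_totals, line 22]
  merge_totals([4, 1, -3, 9], 4) -> 1  [called from main, line 28]
Origin of each log line:
  1 — main, line 27
  2 — merge_totals, line 19
  3 — sum_active, line 2
  4 — clip_value, line 9
  5 — main, line 29
A correct fix: line 15: replace `acc // acc` with `limit // acc`.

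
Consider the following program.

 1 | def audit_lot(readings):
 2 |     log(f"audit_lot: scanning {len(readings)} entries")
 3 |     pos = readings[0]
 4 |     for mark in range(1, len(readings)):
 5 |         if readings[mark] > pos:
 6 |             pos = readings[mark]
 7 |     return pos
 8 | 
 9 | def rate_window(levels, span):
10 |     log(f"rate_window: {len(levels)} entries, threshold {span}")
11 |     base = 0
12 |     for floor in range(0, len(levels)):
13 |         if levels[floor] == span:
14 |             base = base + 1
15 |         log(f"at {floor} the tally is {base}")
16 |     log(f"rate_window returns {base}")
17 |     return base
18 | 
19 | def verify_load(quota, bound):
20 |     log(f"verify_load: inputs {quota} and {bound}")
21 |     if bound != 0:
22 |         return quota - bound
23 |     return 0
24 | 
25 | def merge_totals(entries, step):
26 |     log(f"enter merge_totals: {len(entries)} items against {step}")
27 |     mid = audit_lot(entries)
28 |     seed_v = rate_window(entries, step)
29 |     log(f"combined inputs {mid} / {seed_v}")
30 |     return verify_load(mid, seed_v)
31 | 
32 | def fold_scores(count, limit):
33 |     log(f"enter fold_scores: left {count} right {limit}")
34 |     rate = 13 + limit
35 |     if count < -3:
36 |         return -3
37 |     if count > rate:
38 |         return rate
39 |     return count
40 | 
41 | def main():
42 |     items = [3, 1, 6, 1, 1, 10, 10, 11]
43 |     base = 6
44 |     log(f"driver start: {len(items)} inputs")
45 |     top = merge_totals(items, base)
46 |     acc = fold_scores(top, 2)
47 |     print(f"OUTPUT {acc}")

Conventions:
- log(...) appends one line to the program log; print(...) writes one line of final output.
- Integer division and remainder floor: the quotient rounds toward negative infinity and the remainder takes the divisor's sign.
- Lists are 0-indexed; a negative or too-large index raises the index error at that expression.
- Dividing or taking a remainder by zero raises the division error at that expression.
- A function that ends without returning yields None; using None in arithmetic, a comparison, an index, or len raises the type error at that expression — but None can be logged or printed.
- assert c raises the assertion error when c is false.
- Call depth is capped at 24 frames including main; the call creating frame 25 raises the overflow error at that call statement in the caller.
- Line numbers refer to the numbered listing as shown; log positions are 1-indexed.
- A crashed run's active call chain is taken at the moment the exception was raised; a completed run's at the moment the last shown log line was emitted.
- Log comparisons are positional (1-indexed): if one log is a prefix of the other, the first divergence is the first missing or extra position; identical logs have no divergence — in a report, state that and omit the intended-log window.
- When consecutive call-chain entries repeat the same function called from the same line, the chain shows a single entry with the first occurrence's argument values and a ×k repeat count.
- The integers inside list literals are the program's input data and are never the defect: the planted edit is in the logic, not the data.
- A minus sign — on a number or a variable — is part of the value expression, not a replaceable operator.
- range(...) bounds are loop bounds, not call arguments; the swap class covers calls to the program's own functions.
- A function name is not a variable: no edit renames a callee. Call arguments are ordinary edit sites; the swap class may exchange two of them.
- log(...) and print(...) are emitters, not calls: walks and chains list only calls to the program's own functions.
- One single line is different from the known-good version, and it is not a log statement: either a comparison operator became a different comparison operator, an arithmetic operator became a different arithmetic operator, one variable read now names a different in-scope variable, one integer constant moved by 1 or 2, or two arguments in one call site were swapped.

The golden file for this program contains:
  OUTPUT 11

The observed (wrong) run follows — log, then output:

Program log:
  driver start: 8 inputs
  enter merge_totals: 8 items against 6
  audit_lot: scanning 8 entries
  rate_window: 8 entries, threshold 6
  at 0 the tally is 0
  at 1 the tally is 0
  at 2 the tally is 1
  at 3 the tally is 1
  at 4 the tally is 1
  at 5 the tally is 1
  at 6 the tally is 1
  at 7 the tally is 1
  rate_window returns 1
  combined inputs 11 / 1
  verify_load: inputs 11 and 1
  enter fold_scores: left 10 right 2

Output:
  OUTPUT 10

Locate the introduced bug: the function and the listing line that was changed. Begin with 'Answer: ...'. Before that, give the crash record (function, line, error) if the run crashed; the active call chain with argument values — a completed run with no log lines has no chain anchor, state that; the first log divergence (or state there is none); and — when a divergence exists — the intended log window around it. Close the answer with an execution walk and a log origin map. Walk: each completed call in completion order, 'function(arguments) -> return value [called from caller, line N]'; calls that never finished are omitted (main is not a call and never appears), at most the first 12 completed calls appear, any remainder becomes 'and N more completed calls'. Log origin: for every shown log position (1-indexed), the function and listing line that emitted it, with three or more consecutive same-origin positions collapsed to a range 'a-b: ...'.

Answer: the defect is in verify_load at line 22.
The tell: The log first diverges at position 16: the faulty run prints 'enter fold_scores: left 10 right 2' where the working version prints 'enter fold_scores: left 11 right 2'.
Call chain: main -> fold_scores(10, 2) (called at line 46).
First divergence: position 16 — the shown line 'enter fold_scores: left 10 right 2' should read 'enter fold_scores: left 11 right 2'.
Intended log window:
  14: combined inputs 11 / 1
  15: verify_load: inputs 11 and 1
  16: enter fold_scores: left 11 right 2
Execution walk:
  audit_lot([3, 1, 6, 1, 1, 10, 10, 11]) -> 11  [called from merge_totals, line 27]
  rate_window([3, 1, 6, 1, 1, 10, 10, 11], 6) -> 1  [called from merge_totals, line 28]
  verify_load(11, 1) -> 10  [called from merge_totals, line 30]
  merge_totals([3, 1, 6, 1, 1, 10, 10, 11], 6) -> 10  [called from main, line 45]
  fold_scores(10, 2) -> 10  [called from main, line 46]
Log origins:
  1: emitted by main (line 44)
  2: emitted by merge_totals (line 26)
  3: emitted by audit_lot (line 2)
  4: emitted by rate_window (line 10)
  5-12: emitted by rate_window (line 15)
  13: emitted by rate_window (line 16)
  14: emitted by merge_totals (line 29)
  15: emitted by verify_load (line 20)
  16: emitted by fold_scores (line 33)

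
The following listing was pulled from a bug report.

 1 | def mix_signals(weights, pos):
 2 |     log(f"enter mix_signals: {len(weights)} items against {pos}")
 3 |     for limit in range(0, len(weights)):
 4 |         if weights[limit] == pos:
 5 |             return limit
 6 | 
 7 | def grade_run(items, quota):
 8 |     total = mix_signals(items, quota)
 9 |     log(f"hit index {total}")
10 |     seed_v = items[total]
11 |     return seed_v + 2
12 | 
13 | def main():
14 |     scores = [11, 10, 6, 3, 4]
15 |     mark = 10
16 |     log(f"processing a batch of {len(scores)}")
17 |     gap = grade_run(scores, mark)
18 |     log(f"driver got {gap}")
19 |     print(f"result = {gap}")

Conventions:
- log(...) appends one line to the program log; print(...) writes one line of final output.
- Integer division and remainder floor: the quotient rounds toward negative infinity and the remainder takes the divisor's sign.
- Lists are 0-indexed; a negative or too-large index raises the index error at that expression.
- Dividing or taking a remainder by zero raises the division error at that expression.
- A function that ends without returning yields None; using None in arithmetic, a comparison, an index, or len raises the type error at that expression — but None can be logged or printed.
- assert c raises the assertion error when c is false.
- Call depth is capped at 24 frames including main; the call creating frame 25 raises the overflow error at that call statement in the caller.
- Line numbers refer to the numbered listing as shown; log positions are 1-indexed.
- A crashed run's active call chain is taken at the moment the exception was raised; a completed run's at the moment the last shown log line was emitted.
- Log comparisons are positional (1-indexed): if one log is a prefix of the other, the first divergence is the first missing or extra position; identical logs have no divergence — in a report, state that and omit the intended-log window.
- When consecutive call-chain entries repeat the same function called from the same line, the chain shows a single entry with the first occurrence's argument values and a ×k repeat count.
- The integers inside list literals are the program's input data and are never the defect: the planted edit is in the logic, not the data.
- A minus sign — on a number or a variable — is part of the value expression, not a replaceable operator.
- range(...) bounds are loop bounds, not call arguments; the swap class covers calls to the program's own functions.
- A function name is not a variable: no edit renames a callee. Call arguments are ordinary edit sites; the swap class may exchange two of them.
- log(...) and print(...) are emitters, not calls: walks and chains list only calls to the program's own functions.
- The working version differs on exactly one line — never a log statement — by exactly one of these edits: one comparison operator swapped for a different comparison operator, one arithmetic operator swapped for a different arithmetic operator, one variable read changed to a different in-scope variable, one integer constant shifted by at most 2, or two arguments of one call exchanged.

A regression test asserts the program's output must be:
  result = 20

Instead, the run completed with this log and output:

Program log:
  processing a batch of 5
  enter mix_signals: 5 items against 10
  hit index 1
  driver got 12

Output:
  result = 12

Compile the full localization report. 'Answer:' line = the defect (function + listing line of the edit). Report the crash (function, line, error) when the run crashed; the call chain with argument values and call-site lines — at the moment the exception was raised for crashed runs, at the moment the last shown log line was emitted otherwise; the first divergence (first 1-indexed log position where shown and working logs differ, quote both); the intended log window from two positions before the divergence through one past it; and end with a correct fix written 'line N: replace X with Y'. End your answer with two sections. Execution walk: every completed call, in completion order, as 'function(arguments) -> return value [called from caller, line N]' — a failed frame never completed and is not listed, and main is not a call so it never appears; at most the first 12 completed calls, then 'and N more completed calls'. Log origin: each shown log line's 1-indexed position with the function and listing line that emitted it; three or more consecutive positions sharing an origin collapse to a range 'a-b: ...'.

Answer: the defect is in grade_run at line 11.
Core observation: At log position 4 the runs split — shown 'driver got 12', but the working version logs 'driver got 20'.
Call chain: main.
First divergence: at position 4 the run shows 'driver got 12' where the working version logs 'driver got 20'.
Intended log window:
  2: enter mix_signals: 5 items against 10
  3: hit index 1
  4: driver got 20
Execution walk:
  mix_signals([11, 10, 6, 3, 4], 10) -> 1  [called from grade_run, line 8]
  grade_run([11, 10, 6, 3, 4], 10) -> 12  [called from main, line 17]
Log origin:
  1: logged in main at line 16
  2: logged in mix_signals at line 2
  3: logged in grade_run at line 9
  4: logged in main at line 18
A correct fix: line 11: replace `+` with `*`.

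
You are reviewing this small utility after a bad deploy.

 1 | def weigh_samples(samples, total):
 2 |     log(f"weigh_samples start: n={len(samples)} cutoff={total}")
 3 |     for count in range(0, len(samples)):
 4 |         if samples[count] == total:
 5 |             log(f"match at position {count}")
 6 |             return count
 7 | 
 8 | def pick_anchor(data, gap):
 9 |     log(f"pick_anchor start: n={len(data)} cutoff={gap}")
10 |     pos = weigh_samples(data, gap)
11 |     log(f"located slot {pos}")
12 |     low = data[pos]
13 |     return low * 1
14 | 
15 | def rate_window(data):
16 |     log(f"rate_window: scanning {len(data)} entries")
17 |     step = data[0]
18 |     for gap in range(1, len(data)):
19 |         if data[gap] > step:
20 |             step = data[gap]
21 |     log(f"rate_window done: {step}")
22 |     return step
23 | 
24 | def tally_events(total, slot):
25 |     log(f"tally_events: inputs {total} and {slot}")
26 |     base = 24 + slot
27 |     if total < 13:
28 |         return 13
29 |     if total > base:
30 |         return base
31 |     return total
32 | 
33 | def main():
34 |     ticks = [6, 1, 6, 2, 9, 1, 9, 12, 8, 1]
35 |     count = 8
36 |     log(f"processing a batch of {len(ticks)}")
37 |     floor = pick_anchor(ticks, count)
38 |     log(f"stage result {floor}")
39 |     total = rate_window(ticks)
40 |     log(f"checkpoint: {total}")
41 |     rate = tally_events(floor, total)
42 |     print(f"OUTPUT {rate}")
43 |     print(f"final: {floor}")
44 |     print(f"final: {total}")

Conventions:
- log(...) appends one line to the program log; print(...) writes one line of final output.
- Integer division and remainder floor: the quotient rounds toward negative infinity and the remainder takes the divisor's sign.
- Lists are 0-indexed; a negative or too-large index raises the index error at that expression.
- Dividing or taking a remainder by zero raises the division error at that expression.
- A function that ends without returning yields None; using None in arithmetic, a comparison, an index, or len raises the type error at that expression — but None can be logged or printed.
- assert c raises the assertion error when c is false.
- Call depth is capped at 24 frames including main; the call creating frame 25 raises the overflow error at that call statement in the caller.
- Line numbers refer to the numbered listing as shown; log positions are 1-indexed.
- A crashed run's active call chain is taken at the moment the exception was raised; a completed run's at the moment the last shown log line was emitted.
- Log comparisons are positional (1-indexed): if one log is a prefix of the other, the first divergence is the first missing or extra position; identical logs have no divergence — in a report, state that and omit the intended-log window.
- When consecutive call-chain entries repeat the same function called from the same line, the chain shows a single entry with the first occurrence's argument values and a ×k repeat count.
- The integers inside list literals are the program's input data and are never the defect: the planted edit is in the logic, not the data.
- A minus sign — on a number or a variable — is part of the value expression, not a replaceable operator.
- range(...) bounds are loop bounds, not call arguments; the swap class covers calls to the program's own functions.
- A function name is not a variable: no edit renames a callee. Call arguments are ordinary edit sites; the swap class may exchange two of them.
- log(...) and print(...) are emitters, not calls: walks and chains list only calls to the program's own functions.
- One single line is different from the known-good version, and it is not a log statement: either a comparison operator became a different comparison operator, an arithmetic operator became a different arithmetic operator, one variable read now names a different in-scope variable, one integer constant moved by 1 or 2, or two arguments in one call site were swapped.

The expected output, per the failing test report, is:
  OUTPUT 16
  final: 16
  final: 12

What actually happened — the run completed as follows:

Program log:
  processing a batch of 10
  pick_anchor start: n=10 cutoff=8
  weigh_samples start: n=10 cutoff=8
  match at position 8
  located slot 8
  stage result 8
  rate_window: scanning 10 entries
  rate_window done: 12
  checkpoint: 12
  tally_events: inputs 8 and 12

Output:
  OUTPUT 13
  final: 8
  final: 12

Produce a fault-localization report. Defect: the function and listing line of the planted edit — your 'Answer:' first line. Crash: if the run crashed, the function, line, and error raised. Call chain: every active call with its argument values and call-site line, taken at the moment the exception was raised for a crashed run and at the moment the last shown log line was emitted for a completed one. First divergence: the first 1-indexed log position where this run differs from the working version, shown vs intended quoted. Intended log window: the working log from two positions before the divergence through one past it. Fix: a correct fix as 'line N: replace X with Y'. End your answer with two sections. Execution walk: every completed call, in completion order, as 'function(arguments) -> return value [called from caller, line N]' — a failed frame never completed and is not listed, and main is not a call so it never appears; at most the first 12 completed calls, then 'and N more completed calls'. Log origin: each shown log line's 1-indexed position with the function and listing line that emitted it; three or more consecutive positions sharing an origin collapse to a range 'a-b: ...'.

Answer: the defect is in pick_anchor at line 13.
The tell: The earliest visible damage is log position 6 — 'stage result 8' rather than the intended 'stage result 16'.
Call chain: main -> tally_events(8, 12) (called at line 41).
First divergence: position 6 — shown 'stage result 8', intended 'stage result 16'.
Intended log window:
  4: match at position 8
  5: located slot 8
  6: stage result 16
  7: rate_window: scanning 10 entries
Execution walk:
  weigh_samples([6, 1, 6, 2, 9, 1, 9, 12, 8, 1], 8) -> 8  [called from pick_anchor, line 10]
  pick_anchor([6, 1, 6, 2, 9, 1, 9, 12, 8, 1], 8) -> 8  [called from main, line 37]
  rate_window([6, 1, 6, 2, 9, 1, 9, 12, 8, 1]) -> 12  [called from main, line 39]
  tally_events(8, 12) -> 13  [called from main, line 41]
Log origins:
  1: from main, line 36
  2: from pick_anchor, line 9
  3: from weigh_samples, line 2
  4: from weigh_samples, line 5
  5: from pick_anchor, line 11
  6: from main, line 38
  7: from rate_window, line 16
  8: from rate_window, line 21
  9: from main, line 40
  10: from tally_events, line 25
A correct fix: line 13: replace `1` with `2`.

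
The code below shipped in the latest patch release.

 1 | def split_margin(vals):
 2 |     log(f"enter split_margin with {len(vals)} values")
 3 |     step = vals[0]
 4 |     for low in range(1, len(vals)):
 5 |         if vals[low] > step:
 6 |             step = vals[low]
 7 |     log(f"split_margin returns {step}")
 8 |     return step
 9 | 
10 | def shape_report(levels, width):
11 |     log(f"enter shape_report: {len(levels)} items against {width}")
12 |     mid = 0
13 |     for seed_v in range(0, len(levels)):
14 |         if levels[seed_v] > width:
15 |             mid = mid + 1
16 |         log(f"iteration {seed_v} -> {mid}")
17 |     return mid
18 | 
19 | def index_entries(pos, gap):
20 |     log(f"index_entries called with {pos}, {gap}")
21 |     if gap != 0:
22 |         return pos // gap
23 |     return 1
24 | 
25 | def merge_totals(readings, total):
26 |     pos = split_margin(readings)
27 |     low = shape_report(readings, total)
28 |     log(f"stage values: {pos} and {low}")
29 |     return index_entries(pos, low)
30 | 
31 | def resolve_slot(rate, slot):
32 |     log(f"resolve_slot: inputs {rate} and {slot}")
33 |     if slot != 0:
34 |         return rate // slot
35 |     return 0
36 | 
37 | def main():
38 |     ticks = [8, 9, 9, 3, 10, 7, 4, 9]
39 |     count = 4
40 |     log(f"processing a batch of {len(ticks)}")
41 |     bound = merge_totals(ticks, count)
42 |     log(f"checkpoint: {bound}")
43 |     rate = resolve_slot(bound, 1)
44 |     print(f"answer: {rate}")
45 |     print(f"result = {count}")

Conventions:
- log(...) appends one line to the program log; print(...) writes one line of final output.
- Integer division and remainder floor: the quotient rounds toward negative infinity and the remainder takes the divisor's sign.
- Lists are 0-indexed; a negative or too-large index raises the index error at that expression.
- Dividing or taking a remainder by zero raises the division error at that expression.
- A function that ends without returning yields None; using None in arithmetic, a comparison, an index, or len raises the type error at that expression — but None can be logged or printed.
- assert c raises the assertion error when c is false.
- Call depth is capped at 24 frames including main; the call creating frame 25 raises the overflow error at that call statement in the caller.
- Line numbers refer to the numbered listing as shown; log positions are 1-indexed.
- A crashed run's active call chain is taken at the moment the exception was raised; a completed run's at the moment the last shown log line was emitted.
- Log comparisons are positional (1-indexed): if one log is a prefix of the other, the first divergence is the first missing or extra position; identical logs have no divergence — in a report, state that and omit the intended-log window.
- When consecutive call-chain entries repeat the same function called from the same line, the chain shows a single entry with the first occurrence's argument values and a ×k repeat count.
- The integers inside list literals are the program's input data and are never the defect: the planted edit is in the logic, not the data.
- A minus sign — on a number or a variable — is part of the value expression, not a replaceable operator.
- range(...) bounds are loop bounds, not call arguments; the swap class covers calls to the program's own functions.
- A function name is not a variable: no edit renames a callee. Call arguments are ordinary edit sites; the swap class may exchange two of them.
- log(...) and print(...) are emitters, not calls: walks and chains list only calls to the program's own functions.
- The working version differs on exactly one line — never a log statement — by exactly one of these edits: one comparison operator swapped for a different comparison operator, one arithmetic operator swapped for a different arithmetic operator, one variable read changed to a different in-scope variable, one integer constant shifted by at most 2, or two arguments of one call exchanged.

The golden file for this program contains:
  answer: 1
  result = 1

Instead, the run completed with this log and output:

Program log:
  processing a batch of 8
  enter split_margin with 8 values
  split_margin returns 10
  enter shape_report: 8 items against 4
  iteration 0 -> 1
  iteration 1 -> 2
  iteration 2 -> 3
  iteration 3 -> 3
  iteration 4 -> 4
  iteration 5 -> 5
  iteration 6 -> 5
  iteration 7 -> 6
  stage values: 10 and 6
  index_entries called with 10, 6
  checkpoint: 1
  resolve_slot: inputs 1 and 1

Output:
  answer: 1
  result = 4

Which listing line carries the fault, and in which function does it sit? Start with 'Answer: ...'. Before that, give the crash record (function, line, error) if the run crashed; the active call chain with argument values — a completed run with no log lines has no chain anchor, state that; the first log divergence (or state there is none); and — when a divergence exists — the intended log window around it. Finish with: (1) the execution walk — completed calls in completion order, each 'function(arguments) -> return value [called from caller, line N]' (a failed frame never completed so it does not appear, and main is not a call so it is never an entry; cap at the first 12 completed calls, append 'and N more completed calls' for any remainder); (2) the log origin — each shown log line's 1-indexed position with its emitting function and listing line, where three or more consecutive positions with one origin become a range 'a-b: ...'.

Answer: the defect is in main at line 45.
The tell: Log streams are identical — the defect surfaces only in the printed output.
Call chain: main -> resolve_slot(1, 1) (called at line 43).
First divergence: none (the log streams are identical).
Execution walk:
  split_margin([8, 9, 9, 3, 10, 7, 4, 9]) -> 10  [called from merge_totals, line 26]
  shape_report([8, 9, 9, 3, 10, 7, 4, 9], 4) -> 6  [called from merge_totals, line 27]
  index_entries(10, 6) -> 1  [called from merge_totals, line 29]
  merge_totals([8, 9, 9, 3, 10, 7, 4, 9], 4) -> 1  [called from main, line 41]
  resolve_slot(1, 1) -> 1  [called from main, line 43]
Origin of each log line:
  1: from main, line 40
  2: from split_margin, line 2
  3: from split_margin, line 7
  4: from shape_report, line 11
  5-12: from shape_report, line 16
  13: from merge_totals, line 28
  14: from index_entries, line 20
  15: from main, line 42
  16: from resolve_slot, line 32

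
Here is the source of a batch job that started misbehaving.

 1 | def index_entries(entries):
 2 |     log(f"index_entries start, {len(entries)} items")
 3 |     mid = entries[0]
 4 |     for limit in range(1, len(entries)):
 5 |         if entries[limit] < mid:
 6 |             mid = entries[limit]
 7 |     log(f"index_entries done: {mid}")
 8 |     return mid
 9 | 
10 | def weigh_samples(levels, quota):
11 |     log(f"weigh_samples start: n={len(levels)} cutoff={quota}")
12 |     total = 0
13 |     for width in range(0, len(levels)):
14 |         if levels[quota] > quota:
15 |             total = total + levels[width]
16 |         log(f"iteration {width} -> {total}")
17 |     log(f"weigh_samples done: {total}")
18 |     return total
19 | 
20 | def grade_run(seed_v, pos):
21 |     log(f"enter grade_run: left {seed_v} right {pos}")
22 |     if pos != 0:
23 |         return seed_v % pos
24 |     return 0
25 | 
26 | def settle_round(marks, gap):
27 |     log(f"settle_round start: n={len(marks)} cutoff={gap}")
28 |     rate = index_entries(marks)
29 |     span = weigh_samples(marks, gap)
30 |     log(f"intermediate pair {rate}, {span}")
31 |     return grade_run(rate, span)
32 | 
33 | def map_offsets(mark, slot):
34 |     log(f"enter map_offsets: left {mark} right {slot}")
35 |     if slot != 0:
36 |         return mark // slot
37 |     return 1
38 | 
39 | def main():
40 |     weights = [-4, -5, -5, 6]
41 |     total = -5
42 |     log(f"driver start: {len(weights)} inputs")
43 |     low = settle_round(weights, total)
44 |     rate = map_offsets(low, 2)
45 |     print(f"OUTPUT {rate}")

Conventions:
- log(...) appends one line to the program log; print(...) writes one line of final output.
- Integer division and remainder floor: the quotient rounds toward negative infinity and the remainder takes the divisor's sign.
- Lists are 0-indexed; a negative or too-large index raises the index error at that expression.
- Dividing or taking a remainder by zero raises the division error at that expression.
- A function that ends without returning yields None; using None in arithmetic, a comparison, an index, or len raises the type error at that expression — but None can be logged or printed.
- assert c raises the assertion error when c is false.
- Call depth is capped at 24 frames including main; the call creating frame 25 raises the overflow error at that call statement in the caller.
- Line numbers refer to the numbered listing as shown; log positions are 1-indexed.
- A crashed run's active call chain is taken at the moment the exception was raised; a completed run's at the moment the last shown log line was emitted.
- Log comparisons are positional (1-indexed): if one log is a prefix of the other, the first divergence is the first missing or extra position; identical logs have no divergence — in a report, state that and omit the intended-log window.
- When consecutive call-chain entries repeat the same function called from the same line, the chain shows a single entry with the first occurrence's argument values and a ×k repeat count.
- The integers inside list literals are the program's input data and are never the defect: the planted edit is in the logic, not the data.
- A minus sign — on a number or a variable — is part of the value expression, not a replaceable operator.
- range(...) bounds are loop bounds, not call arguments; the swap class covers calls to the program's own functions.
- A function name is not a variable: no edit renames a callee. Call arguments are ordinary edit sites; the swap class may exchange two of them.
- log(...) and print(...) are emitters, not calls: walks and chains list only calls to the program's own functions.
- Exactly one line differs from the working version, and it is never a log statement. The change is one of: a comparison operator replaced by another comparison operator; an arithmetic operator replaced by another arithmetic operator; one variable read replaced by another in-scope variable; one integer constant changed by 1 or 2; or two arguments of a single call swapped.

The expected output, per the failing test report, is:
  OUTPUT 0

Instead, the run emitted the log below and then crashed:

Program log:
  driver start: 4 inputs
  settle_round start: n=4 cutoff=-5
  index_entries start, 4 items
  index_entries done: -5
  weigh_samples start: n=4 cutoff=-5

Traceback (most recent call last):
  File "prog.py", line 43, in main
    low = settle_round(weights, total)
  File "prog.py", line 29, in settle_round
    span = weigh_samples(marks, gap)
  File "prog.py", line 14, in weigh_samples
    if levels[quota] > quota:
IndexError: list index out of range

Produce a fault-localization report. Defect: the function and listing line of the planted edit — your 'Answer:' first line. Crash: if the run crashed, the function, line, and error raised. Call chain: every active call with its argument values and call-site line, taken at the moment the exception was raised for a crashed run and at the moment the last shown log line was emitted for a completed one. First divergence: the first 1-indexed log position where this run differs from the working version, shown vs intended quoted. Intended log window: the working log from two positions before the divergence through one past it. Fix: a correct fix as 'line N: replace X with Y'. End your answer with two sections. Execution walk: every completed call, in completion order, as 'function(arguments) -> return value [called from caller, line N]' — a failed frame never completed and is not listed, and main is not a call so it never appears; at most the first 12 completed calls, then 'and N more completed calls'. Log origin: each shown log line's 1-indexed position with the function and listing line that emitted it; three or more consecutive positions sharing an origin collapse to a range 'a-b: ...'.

Answer: the defect is in weigh_samples at line 14.
The tell: The log ends early — 5 lines, where the working version next logs 'iteration 0 -> -4'.
Crash: weigh_samples, line 14, IndexError.
Call chain: main -> settle_round([-4, -5, -5, 6], -5) (called at line 43) -> weigh_samples([-4, -5, -5, 6], -5) (called at line 29).
First divergence: position 6 — after 5 matching lines the faulty run goes silent; intended next line 'iteration 0 -> -4'.
Intended log window:
  4: index_entries done: -5
  5: weigh_samples start: n=4 cutoff=-5
  6: iteration 0 -> -4
  7: iteration 1 -> -4
Execution walk:
  index_entries([-4, -5, -5, 6]) -> -5  [called from settle_round, line 28]
Origin of each log line:
  1: from main, line 42
  2: from settle_round, line 27
  3: from index_entries, line 2
  4: from index_entries, line 7
  5: from weigh_samples, line 11
A correct fix: line 14: replace `levels[quota]` with `levels[width]`.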